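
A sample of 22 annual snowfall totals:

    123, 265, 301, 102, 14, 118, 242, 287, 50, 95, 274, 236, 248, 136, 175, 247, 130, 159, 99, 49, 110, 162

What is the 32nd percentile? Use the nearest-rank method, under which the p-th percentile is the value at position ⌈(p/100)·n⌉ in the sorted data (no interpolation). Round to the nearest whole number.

Sorted: 14, 49, 50, 95, 99, 102, 110, 118, 123, 130, 136, 159, 162, 175, 236, 242, 247, 248, 265, 274, 287, 301.
n = 22.
Position = ⌈32/100 · 22⌉ = ⌈7.04⌉ = 8.
The value at rank 8 is 118.

118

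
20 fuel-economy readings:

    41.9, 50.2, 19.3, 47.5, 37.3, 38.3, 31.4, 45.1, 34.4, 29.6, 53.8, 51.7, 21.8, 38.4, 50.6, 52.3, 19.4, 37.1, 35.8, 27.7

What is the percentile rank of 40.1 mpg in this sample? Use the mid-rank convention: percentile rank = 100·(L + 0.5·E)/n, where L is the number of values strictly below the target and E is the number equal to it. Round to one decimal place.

Sorted: 19.3, 19.4, 21.8, 27.7, 29.6, 31.4, 34.4, 35.8, 37.1, 37.3, 38.3, 38.4, 41.9, 45.1, 47.5, 50.2, 50.6, 51.7, 52.3, 53.8.
Count below 40.1: L = 12; count equal: E = 0; n = 20.
Percentile rank = 100·(12 + 0.5·0)/20 = 100·12/20 = 60.

60.0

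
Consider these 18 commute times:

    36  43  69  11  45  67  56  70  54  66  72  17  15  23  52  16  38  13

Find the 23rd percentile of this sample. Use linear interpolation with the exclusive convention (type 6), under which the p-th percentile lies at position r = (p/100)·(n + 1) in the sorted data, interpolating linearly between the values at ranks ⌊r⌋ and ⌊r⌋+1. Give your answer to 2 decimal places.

16.37

Sorted: 11, 13, 15, 16, 17, 23, 36, 38, 43, 45, 52, 54, 56, 66, 67, 69, 70, 72.
n = 18.
r = (23/100)·(18 + 1) = 4.37.
Rank 4 is 16 and rank 5 is 17.
Interpolate: 16 + 0.37·(17 − 16) = 16 + 0.37·1 = 16.37.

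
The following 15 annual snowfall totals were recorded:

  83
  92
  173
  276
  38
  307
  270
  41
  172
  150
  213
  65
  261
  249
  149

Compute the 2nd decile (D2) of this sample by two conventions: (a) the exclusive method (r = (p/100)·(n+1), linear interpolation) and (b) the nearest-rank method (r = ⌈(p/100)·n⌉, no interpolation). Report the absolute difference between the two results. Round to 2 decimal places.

3.60

Sorted: 38, 41, 65, 83, 92, 149, 150, 172, 173, 213, 249, 261, 270, 276, 307.
n = 15.
(a) r = 3.2; between ranks 3 (65) and 4 (83): 68.6.
(b) the nearest-rank method: rank 3 → 65.
|68.6 − 65| = 3.6.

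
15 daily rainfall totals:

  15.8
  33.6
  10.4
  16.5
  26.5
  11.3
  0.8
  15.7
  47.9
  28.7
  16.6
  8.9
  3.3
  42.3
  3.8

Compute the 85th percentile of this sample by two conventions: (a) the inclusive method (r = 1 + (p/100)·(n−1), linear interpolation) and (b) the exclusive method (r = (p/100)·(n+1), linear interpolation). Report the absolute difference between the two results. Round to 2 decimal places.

Sorted: 0.8, 3.3, 3.8, 8.9, 10.4, 11.3, 15.7, 15.8, 16.5, 16.6, 26.5, 28.7, 33.6, 42.3, 47.9.
n = 15.
(a) r = 12.9; between ranks 12 (28.7) and 13 (33.6): 33.11.
(b) r = 13.6; between ranks 13 (33.6) and 14 (42.3): 38.82.
|33.11 − 38.82| = 5.71.

5.71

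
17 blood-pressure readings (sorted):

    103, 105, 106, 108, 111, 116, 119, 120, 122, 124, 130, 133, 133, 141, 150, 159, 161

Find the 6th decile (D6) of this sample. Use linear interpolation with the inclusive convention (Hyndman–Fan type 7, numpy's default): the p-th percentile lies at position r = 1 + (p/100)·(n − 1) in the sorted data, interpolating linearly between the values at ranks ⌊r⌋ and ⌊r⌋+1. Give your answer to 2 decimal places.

n = 17.
r = 1 + (60/100)·(17 − 1) = 1 + 9.6 = 10.6.
Rank 10 is 124 and rank 11 is 130.
Interpolate: 124 + 0.6·(130 − 124) = 124 + 0.6·6 = 127.6.

127.60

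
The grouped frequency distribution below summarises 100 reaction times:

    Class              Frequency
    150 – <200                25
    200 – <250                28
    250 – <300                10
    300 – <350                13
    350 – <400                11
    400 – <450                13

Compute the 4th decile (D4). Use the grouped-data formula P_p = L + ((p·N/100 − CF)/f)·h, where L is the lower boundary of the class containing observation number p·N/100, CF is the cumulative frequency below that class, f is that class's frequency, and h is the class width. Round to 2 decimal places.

N = 100; target position k = 40/100 · 100 = 40.
Cumulative frequencies: 25, 53, 63, 76, 87, 100.
Observation 40 falls in the class 200 – <250.
L = 200, CF = 25, f = 28, h = 50.
P40 = 200 + ((40 − 25)/28)·50 = 200 + 26.7857 = 226.786.

226.79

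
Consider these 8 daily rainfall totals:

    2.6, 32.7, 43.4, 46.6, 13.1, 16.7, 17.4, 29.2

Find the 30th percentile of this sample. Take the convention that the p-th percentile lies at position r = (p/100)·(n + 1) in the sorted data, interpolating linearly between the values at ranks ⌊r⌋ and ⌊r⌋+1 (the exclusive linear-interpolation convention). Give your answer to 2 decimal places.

Sorted: 2.6, 13.1, 16.7, 17.4, 29.2, 32.7, 43.4, 46.6.
n = 8.
r = (30/100)·(8 + 1) = 2.7.
Rank 2 is 13.1 and rank 3 is 16.7.
Interpolate: 13.1 + 0.7·(16.7 − 13.1) = 13.1 + 0.7·3.6 = 15.62.

15.62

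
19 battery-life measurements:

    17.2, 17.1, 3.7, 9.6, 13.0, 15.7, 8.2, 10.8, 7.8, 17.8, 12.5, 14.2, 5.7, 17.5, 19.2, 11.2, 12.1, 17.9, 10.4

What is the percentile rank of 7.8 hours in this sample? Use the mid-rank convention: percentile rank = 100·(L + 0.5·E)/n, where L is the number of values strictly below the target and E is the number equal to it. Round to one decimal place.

Sorted: 3.7, 5.7, 7.8, 8.2, 9.6, 10.4, 10.8, 11.2, 12.1, 12.5, 13.0, 14.2, 15.7, 17.1, 17.2, 17.5, 17.8, 17.9, 19.2.
Count below 7.8: L = 2; count equal: E = 1; n = 19.
Percentile rank = 100·(2 + 0.5·1)/19 = 100·2.5/19 = 13.16.

13.2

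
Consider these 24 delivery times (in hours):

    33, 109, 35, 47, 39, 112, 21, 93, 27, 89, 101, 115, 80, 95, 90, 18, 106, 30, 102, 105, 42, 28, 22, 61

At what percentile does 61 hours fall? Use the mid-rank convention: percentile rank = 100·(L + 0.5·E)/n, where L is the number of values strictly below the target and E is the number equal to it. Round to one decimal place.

47.9

Sorted: 18, 21, 22, 27, 28, 30, 33, 35, 39, 42, 47, 61, 80, 89, 90, 93, 95, 101, 102, 105, 106, 109, 112, 115.
Count below 61: L = 11; count equal: E = 1; n = 24.
Percentile rank = 100·(11 + 0.5·1)/24 = 100·11.5/24 = 47.92.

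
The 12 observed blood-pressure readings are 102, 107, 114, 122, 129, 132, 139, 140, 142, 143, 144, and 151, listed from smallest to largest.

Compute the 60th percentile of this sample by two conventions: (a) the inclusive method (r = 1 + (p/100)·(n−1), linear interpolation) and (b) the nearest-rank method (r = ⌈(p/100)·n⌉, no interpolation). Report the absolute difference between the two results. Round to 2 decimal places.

n = 12.
(a) r = 7.6; between ranks 7 (139) and 8 (140): 139.6.
(b) the nearest-rank method: rank 8 → 140.
|139.6 − 140| = 0.4.

0.40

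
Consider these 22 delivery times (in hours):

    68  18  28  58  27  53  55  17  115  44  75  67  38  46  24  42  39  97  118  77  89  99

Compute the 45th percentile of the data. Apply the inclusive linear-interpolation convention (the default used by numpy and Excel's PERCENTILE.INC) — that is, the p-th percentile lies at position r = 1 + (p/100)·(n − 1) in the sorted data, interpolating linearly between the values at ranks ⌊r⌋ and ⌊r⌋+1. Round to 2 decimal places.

49.15

Sorted: 17, 18, 24, 27, 28, 38, 39, 42, 44, 46, 53, 55, 58, 67, 68, 75, 77, 89, 97, 99, 115, 118.
n = 22.
r = 1 + (45/100)·(22 − 1) = 1 + 9.45 = 10.45.
Rank 10 is 46 and rank 11 is 53.
Interpolate: 46 + 0.45·(53 − 46) = 46 + 0.45·7 = 49.15.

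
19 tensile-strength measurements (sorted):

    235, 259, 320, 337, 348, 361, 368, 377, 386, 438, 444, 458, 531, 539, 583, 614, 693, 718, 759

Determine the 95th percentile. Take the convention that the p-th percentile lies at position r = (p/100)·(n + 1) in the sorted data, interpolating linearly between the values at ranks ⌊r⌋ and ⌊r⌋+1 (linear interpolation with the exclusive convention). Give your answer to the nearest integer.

n = 19.
r = (95/100)·(19 + 1) = 19.
r is an integer, so P95 is the value at rank 19: 759.

759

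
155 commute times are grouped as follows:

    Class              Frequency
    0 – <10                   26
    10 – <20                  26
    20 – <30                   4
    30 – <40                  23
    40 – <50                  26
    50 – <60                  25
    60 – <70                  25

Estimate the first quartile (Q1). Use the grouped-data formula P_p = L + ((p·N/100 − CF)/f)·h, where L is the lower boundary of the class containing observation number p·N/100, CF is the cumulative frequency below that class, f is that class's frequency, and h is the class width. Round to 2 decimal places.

N = 155; target position k = 25/100 · 155 = 38.75.
Cumulative frequencies: 26, 52, 56, 79, 105, 130, 155.
Observation 38.75 falls in the class 10 – <20.
L = 10, CF = 26, f = 26, h = 10.
P25 = 10 + ((38.75 − 26)/26)·10 = 10 + 4.90385 = 14.9038.

14.90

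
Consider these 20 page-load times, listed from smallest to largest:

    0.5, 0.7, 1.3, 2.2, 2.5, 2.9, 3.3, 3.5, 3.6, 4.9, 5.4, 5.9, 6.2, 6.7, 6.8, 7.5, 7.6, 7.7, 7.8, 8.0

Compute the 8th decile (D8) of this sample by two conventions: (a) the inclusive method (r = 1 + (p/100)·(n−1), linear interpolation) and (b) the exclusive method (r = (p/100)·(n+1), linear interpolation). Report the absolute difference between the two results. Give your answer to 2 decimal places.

n = 20.
(a) r = 16.2; between ranks 16 (7.5) and 17 (7.6): 7.52.
(b) r = 16.8; between ranks 16 (7.5) and 17 (7.6): 7.58.
|7.52 − 7.58| = 0.06.

0.06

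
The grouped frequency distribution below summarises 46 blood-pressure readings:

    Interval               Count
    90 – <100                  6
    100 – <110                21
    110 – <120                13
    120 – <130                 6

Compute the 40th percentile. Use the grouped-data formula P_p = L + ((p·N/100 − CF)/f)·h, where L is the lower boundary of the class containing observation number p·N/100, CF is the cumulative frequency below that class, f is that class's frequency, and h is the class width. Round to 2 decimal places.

105.90

N = 46; target position k = 40/100 · 46 = 18.4.
Cumulative frequencies: 6, 27, 40, 46.
Observation 18.4 falls in the class 100 – <110.
L = 100, CF = 6, f = 21, h = 10.
P40 = 100 + ((18.4 − 6)/21)·10 = 100 + 5.90476 = 105.905.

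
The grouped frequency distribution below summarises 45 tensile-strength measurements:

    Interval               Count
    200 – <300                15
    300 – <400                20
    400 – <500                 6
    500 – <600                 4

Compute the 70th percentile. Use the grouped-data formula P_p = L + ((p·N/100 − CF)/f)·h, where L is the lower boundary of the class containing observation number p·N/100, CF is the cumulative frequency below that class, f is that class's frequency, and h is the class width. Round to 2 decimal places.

382.50

N = 45; target position k = 70/100 · 45 = 31.5.
Cumulative frequencies: 15, 35, 41, 45.
Observation 31.5 falls in the class 300 – <400.
L = 300, CF = 15, f = 20, h = 100.
P70 = 300 + ((31.5 − 15)/20)·100 = 300 + 82.5 = 382.5.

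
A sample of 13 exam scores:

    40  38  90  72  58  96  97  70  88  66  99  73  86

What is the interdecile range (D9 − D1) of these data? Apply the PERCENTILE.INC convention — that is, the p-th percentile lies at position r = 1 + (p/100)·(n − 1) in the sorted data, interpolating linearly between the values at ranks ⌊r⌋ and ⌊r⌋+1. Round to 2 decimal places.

53.20

Sorted: 38, 40, 58, 66, 70, 72, 73, 86, 88, 90, 96, 97, 99.
n = 13.
P10: r = 2.2; ranks 2–3 are 40, 58; interpolating gives 43.6.
P90: r = 11.8; ranks 11–12 are 96, 97; interpolating gives 96.8.
Difference: 96.8 − 43.6 = 53.2.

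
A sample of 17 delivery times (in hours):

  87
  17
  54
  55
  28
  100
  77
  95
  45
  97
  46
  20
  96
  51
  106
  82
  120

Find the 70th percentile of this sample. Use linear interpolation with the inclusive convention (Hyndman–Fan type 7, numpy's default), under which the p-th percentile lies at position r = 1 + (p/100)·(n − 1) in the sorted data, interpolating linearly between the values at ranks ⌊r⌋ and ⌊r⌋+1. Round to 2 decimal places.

Sorted: 17, 20, 28, 45, 46, 51, 54, 55, 77, 82, 87, 95, 96, 97, 100, 106, 120.
n = 17.
r = 1 + (70/100)·(17 − 1) = 1 + 11.2 = 12.2.
Rank 12 is 95 and rank 13 is 96.
Interpolate: 95 + 0.2·(96 − 95) = 95 + 0.2·1 = 95.2.

95.20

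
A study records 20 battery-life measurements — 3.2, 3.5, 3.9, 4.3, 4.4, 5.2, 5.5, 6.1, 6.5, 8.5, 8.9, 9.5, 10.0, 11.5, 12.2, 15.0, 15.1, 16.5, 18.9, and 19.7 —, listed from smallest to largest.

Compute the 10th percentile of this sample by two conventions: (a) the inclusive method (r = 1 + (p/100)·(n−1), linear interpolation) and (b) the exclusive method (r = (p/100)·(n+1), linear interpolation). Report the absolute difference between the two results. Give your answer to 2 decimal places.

n = 20.
(a) r = 2.9; between ranks 2 (3.5) and 3 (3.9): 3.86.
(b) r = 2.1; between ranks 2 (3.5) and 3 (3.9): 3.54.
|3.86 − 3.54| = 0.32.

0.32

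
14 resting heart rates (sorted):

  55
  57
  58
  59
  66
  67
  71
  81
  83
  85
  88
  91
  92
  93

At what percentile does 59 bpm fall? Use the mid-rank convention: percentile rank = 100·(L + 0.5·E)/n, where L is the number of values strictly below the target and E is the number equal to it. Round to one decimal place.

Count below 59: L = 3; count equal: E = 1; n = 14.
Percentile rank = 100·(3 + 0.5·1)/14 = 100·3.5/14 = 25.

25.0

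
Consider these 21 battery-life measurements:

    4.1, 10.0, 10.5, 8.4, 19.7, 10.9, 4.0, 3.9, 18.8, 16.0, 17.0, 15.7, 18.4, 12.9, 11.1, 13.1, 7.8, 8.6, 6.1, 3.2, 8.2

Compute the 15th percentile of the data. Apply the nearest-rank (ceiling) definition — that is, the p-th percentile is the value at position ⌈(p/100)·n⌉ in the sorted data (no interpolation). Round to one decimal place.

4.1

Sorted: 3.2, 3.9, 4.0, 4.1, 6.1, 7.8, 8.2, 8.4, 8.6, 10.0, 10.5, 10.9, 11.1, 12.9, 13.1, 15.7, 16.0, 17.0, 18.4, 18.8, 19.7.
n = 21.
Position = ⌈15/100 · 21⌉ = ⌈3.15⌉ = 4.
The value at rank 4 is 4.1.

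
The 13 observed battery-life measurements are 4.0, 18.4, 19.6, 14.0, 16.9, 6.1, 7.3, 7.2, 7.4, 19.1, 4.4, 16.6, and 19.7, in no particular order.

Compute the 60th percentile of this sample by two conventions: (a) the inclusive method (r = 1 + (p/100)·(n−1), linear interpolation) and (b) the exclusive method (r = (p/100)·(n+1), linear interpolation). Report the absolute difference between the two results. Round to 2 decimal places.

Sorted: 4.0, 4.4, 6.1, 7.2, 7.3, 7.4, 14.0, 16.6, 16.9, 18.4, 19.1, 19.6, 19.7.
n = 13.
(a) r = 8.2; between ranks 8 (16.6) and 9 (16.9): 16.66.
(b) r = 8.4; between ranks 8 (16.6) and 9 (16.9): 16.72.
|16.66 − 16.72| = 0.06.

0.06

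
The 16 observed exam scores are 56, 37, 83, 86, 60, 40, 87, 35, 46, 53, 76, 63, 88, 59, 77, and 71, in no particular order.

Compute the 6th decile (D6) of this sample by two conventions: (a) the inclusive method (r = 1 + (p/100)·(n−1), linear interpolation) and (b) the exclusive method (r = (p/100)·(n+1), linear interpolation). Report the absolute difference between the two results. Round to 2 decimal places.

Sorted: 35, 37, 40, 46, 53, 56, 59, 60, 63, 71, 76, 77, 83, 86, 87, 88.
n = 16.
(a) r = 10 → value at rank 10 = 71.
(b) r = 10.2; between ranks 10 (71) and 11 (76): 72.
|71 − 72| = 1.

1.00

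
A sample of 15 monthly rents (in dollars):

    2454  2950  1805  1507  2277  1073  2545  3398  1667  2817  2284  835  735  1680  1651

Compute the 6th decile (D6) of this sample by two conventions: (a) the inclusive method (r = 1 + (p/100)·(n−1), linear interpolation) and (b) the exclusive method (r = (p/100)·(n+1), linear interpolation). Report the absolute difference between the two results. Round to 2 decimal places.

Sorted: 735, 835, 1073, 1507, 1651, 1667, 1680, 1805, 2277, 2284, 2454, 2545, 2817, 2950, 3398.
n = 15.
(a) r = 9.4; between ranks 9 (2277) and 10 (2284): 2279.8.
(b) r = 9.6; between ranks 9 (2277) and 10 (2284): 2281.2.
|2279.8 − 2281.2| = 1.4.

1.40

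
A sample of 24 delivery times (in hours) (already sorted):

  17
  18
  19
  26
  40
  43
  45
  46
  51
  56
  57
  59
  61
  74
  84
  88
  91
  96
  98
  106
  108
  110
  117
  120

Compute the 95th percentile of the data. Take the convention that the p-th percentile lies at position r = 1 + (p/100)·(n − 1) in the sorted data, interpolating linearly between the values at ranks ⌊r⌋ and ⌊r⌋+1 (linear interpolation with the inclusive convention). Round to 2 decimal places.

115.95

n = 24.
r = 1 + (95/100)·(24 − 1) = 1 + 21.85 = 22.85.
Rank 22 is 110 and rank 23 is 117.
Interpolate: 110 + 0.85·(117 − 110) = 110 + 0.85·7 = 115.95.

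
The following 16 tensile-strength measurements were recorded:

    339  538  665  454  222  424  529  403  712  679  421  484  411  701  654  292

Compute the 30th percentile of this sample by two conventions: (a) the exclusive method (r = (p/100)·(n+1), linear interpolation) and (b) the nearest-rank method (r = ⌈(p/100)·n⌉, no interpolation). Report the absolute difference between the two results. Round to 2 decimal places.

1.00

Sorted: 222, 292, 339, 403, 411, 421, 424, 454, 484, 529, 538, 654, 665, 679, 701, 712.
n = 16.
(a) r = 5.1; between ranks 5 (411) and 6 (421): 412.
(b) the nearest-rank method: rank 5 → 411.
|412 − 411| = 1.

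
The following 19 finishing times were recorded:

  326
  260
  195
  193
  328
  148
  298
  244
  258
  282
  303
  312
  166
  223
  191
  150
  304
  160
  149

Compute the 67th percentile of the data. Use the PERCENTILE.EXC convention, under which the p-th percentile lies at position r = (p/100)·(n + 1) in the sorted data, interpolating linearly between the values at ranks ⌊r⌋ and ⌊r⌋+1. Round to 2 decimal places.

288.40

Sorted: 148, 149, 150, 160, 166, 191, 193, 195, 223, 244, 258, 260, 282, 298, 303, 304, 312, 326, 328.
n = 19.
r = (67/100)·(19 + 1) = 13.4.
Rank 13 is 282 and rank 14 is 298.
Interpolate: 282 + 0.4·(298 − 282) = 282 + 0.4·16 = 288.4.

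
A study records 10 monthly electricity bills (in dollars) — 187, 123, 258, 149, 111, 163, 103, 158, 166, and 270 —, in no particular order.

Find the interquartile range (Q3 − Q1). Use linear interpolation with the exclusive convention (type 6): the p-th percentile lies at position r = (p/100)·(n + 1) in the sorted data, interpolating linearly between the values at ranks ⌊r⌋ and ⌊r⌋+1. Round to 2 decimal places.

Sorted: 103, 111, 123, 149, 158, 163, 166, 187, 258, 270.
n = 10.
P25: r = 2.75; ranks 2–3 are 111, 123; interpolating gives 120.
P75: r = 8.25; ranks 8–9 are 187, 258; interpolating gives 204.75.
Difference: 204.75 − 120 = 84.75.

84.75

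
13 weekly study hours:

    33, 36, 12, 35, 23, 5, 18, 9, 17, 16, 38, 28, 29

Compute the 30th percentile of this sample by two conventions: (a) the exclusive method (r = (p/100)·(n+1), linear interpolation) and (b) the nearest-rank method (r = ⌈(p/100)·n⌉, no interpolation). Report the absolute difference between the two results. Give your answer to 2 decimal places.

0.20

Sorted: 5, 9, 12, 16, 17, 18, 23, 28, 29, 33, 35, 36, 38.
n = 13.
(a) r = 4.2; between ranks 4 (16) and 5 (17): 16.2.
(b) the nearest-rank method: rank 4 → 16.
|16.2 − 16| = 0.2.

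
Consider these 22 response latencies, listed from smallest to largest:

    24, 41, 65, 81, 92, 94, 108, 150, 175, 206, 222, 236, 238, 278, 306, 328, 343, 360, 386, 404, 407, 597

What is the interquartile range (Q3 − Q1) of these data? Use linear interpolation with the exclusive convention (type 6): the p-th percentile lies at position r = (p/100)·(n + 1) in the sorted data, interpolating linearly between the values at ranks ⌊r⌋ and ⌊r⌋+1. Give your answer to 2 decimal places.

n = 22.
P25: r = 5.75; ranks 5–6 are 92, 94; interpolating gives 93.5.
P75: r = 17.25; ranks 17–18 are 343, 360; interpolating gives 347.25.
Difference: 347.25 − 93.5 = 253.75.

253.75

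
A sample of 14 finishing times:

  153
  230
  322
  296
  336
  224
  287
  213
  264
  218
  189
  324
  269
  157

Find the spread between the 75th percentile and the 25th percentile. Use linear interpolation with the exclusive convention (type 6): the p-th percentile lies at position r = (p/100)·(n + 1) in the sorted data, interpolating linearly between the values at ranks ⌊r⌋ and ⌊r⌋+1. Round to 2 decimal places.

95.50

Sorted: 153, 157, 189, 213, 218, 224, 230, 264, 269, 287, 296, 322, 324, 336.
n = 14.
P25: r = 3.75; ranks 3–4 are 189, 213; interpolating gives 207.
P75: r = 11.25; ranks 11–12 are 296, 322; interpolating gives 302.5.
Difference: 302.5 − 207 = 95.5.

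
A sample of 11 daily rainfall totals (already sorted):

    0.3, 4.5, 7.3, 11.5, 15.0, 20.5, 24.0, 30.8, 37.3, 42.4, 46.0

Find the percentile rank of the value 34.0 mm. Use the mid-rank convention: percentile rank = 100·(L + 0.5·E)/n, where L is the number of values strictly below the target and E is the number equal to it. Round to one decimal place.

Count below 34.0: L = 8; count equal: E = 0; n = 11.
Percentile rank = 100·(8 + 0.5·0)/11 = 100·8/11 = 72.73.

72.7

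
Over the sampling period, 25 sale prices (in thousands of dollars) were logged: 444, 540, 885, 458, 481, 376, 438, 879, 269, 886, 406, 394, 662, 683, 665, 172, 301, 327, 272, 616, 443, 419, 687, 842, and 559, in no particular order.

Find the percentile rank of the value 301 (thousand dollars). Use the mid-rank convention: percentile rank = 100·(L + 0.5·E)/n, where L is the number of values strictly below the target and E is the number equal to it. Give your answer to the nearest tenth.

14.0

Sorted: 172, 269, 272, 301, 327, 376, 394, 406, 419, 438, 443, 444, 458, 481, 540, 559, 616, 662, 665, 683, 687, 842, 879, 885, 886.
Count below 301: L = 3; count equal: E = 1; n = 25.
Percentile rank = 100·(3 + 0.5·1)/25 = 100·3.5/25 = 14.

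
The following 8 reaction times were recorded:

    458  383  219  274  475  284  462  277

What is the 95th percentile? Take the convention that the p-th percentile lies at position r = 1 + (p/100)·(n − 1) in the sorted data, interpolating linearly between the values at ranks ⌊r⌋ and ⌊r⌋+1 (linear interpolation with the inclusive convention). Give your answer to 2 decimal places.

Sorted: 219, 274, 277, 284, 383, 458, 462, 475.
n = 8.
r = 1 + (95/100)·(8 − 1) = 1 + 6.65 = 7.65.
Rank 7 is 462 and rank 8 is 475.
Interpolate: 462 + 0.65·(475 − 462) = 462 + 0.65·13 = 470.45.

470.45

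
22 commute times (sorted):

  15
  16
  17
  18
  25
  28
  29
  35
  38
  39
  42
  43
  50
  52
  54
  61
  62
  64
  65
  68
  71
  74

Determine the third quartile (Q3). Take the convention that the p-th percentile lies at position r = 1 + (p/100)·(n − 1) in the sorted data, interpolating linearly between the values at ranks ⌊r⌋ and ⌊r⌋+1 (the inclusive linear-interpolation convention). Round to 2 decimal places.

n = 22.
r = 1 + (75/100)·(22 − 1) = 1 + 15.75 = 16.75.
Rank 16 is 61 and rank 17 is 62.
Interpolate: 61 + 0.75·(62 − 61) = 61 + 0.75·1 = 61.75.

61.75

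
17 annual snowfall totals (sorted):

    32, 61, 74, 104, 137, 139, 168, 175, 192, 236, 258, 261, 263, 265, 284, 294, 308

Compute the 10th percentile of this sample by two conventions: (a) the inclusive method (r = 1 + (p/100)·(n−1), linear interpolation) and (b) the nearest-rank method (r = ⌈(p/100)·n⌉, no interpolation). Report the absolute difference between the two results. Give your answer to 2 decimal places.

7.80

n = 17.
(a) r = 2.6; between ranks 2 (61) and 3 (74): 68.8.
(b) the nearest-rank method: rank 2 → 61.
|68.8 − 61| = 7.8.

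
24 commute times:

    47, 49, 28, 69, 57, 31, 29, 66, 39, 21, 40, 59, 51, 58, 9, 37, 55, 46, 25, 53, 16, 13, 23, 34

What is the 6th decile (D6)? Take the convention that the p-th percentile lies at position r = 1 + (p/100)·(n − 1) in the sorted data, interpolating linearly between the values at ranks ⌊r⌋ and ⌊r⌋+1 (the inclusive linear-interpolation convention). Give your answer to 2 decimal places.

Sorted: 9, 13, 16, 21, 23, 25, 28, 29, 31, 34, 37, 39, 40, 46, 47, 49, 51, 53, 55, 57, 58, 59, 66, 69.
n = 24.
r = 1 + (60/100)·(24 − 1) = 1 + 13.8 = 14.8.
Rank 14 is 46 and rank 15 is 47.
Interpolate: 46 + 0.8·(47 − 46) = 46 + 0.8·1 = 46.8.

46.80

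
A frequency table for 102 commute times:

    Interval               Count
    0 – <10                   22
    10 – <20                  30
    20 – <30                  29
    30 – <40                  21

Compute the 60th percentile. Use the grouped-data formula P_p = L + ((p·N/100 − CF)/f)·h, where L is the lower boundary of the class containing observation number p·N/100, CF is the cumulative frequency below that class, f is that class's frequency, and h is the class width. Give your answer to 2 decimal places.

23.17

N = 102; target position k = 60/100 · 102 = 61.2.
Cumulative frequencies: 22, 52, 81, 102.
Observation 61.2 falls in the class 20 – <30.
L = 20, CF = 52, f = 29, h = 10.
P60 = 20 + ((61.2 − 52)/29)·10 = 20 + 3.17241 = 23.1724.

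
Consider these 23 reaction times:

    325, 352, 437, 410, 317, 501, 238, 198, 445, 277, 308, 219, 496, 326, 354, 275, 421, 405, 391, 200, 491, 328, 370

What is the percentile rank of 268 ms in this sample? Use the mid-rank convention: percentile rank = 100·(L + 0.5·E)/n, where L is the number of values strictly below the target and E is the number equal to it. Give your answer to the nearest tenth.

Sorted: 198, 200, 219, 238, 275, 277, 308, 317, 325, 326, 328, 352, 354, 370, 391, 405, 410, 421, 437, 445, 491, 496, 501.
Count below 268: L = 4; count equal: E = 0; n = 23.
Percentile rank = 100·(4 + 0.5·0)/23 = 100·4/23 = 17.39.

17.4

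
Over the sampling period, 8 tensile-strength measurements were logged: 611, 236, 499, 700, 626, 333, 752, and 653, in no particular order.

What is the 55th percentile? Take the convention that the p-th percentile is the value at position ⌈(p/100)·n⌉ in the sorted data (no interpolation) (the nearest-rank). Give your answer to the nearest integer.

Sorted: 236, 333, 499, 611, 626, 653, 700, 752.
n = 8.
Position = ⌈55/100 · 8⌉ = ⌈4.4⌉ = 5.
The value at rank 5 is 626.

626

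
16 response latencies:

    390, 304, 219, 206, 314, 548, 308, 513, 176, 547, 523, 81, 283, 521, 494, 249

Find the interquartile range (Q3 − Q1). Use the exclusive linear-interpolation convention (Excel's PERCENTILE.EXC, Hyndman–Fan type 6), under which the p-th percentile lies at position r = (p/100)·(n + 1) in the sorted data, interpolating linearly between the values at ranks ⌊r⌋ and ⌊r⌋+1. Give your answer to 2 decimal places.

292.50

Sorted: 81, 176, 206, 219, 249, 283, 304, 308, 314, 390, 494, 513, 521, 523, 547, 548.
n = 16.
P25: r = 4.25; ranks 4–5 are 219, 249; interpolating gives 226.5.
P75: r = 12.75; ranks 12–13 are 513, 521; interpolating gives 519.
Difference: 519 − 226.5 = 292.5.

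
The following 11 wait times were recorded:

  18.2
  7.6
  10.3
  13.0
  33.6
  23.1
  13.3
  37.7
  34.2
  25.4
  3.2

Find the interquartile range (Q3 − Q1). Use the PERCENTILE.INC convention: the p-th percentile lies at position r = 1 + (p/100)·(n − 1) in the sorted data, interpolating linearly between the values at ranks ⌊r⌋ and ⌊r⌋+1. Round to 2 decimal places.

17.85

Sorted: 3.2, 7.6, 10.3, 13.0, 13.3, 18.2, 23.1, 25.4, 33.6, 34.2, 37.7.
n = 11.
P25: r = 3.5; ranks 3–4 are 10.3, 13.0; interpolating gives 11.65.
P75: r = 8.5; ranks 8–9 are 25.4, 33.6; interpolating gives 29.5.
Difference: 29.5 − 11.65 = 17.85.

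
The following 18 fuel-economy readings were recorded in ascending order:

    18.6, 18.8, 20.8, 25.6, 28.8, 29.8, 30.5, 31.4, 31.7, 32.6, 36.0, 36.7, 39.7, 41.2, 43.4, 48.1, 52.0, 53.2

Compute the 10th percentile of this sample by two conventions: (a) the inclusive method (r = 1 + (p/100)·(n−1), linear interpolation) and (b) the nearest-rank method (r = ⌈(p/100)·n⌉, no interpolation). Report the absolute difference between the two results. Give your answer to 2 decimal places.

n = 18.
(a) r = 2.7; between ranks 2 (18.8) and 3 (20.8): 20.2.
(b) the nearest-rank method: rank 2 → 18.8.
|20.2 − 18.8| = 1.4.

1.40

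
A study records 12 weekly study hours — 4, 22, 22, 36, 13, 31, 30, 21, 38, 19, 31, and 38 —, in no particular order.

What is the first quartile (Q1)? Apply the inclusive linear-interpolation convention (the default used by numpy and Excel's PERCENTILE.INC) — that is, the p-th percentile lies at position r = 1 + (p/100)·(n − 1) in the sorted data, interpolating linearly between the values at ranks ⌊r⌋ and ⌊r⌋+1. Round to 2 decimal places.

20.50

Sorted: 4, 13, 19, 21, 22, 22, 30, 31, 31, 36, 38, 38.
n = 12.
r = 1 + (25/100)·(12 − 1) = 1 + 2.75 = 3.75.
Rank 3 is 19 and rank 4 is 21.
Interpolate: 19 + 0.75·(21 − 19) = 19 + 0.75·2 = 20.5.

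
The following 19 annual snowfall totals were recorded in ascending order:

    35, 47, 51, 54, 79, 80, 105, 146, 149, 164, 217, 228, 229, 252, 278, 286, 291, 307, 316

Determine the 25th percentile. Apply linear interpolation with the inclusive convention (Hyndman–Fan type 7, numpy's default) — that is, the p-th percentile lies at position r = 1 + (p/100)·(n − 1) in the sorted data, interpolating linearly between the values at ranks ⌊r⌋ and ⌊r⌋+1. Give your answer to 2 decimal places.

79.50

n = 19.
r = 1 + (25/100)·(19 − 1) = 1 + 4.5 = 5.5.
Rank 5 is 79 and rank 6 is 80.
Interpolate: 79 + 0.5·(80 − 79) = 79 + 0.5·1 = 79.5.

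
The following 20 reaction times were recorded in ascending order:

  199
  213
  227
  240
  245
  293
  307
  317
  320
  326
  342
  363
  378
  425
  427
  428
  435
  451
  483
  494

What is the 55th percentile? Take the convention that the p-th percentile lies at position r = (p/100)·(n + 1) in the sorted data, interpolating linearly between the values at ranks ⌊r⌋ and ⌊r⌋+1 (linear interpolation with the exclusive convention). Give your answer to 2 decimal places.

n = 20.
r = (55/100)·(20 + 1) = 11.55.
Rank 11 is 342 and rank 12 is 363.
Interpolate: 342 + 0.55·(363 − 342) = 342 + 0.55·21 = 353.55.

353.55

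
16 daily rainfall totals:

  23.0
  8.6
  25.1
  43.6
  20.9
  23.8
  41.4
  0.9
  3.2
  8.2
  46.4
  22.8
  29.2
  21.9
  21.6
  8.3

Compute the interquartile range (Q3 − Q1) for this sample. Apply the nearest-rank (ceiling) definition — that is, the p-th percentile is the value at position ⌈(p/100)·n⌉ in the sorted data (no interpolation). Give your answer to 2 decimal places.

16.80

Sorted: 0.9, 3.2, 8.2, 8.3, 8.6, 20.9, 21.6, 21.9, 22.8, 23.0, 23.8, 25.1, 29.2, 41.4, 43.6, 46.4.
n = 16.
P25: rank ⌈25/100·16⌉ = 4 → 8.3.
P75: rank ⌈75/100·16⌉ = 12 → 25.1.
Difference: 25.1 − 8.3 = 16.8.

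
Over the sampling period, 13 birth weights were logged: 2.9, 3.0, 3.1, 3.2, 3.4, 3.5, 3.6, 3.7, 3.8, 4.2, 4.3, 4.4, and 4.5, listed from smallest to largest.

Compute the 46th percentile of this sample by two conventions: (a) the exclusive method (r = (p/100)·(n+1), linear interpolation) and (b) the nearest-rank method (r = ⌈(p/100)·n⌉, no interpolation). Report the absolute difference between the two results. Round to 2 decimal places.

n = 13.
(a) r = 6.44; between ranks 6 (3.5) and 7 (3.6): 3.544.
(b) the nearest-rank method: rank 6 → 3.5.
|3.544 − 3.5| = 0.044.

0.04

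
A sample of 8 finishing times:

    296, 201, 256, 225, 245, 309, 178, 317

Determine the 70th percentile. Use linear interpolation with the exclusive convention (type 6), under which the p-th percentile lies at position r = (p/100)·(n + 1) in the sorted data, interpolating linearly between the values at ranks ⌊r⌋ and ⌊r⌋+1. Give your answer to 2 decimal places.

299.90

Sorted: 178, 201, 225, 245, 256, 296, 309, 317.
n = 8.
r = (70/100)·(8 + 1) = 6.3.
Rank 6 is 296 and rank 7 is 309.
Interpolate: 296 + 0.3·(309 − 296) = 296 + 0.3·13 = 299.9.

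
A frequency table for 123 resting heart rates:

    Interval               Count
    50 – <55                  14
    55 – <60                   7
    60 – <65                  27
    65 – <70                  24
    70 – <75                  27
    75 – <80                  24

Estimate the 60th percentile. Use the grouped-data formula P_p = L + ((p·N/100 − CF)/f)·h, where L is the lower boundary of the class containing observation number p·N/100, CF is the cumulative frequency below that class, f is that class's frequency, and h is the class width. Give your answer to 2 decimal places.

70.33

N = 123; target position k = 60/100 · 123 = 73.8.
Cumulative frequencies: 14, 21, 48, 72, 99, 123.
Observation 73.8 falls in the class 70 – <75.
L = 70, CF = 72, f = 27, h = 5.
P60 = 70 + ((73.8 − 72)/27)·5 = 70 + 0.333333 = 70.3333.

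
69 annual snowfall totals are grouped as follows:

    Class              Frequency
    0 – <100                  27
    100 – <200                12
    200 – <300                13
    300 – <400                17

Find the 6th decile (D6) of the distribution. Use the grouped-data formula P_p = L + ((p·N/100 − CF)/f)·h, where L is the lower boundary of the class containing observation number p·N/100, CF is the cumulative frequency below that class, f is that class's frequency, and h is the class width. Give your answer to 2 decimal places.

N = 69; target position k = 60/100 · 69 = 41.4.
Cumulative frequencies: 27, 39, 52, 69.
Observation 41.4 falls in the class 200 – <300.
L = 200, CF = 39, f = 13, h = 100.
P60 = 200 + ((41.4 − 39)/13)·100 = 200 + 18.4615 = 218.462.

218.46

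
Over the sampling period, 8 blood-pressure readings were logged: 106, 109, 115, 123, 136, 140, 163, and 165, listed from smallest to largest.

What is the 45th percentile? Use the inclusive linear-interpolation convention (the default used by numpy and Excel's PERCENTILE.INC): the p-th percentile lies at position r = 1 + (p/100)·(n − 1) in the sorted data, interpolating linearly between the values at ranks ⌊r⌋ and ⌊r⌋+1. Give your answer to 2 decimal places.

124.95

n = 8.
r = 1 + (45/100)·(8 − 1) = 1 + 3.15 = 4.15.
Rank 4 is 123 and rank 5 is 136.
Interpolate: 123 + 0.15·(136 − 123) = 123 + 0.15·13 = 124.95.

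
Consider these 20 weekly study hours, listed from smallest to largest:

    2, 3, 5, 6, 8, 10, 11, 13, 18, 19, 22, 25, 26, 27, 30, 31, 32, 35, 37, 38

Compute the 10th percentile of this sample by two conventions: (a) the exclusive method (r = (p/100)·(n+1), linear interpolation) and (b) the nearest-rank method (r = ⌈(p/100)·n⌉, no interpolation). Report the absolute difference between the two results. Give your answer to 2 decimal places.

n = 20.
(a) r = 2.1; between ranks 2 (3) and 3 (5): 3.2.
(b) the nearest-rank method: rank 2 → 3.
|3.2 − 3| = 0.2.

0.20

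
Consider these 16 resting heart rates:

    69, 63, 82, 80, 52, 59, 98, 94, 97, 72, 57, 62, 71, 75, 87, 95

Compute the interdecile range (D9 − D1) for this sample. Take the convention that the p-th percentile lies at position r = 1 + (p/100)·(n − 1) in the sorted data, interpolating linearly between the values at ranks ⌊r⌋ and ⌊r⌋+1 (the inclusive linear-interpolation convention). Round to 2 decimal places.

Sorted: 52, 57, 59, 62, 63, 69, 71, 72, 75, 80, 82, 87, 94, 95, 97, 98.
n = 16.
P10: r = 2.5; ranks 2–3 are 57, 59; interpolating gives 58.
P90: r = 14.5; ranks 14–15 are 95, 97; interpolating gives 96.
Difference: 96 − 58 = 38.

38.00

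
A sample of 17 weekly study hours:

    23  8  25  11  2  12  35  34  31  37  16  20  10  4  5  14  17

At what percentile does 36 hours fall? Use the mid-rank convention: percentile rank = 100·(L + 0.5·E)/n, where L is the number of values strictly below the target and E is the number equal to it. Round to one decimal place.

94.1

Sorted: 2, 4, 5, 8, 10, 11, 12, 14, 16, 17, 20, 23, 25, 31, 34, 35, 37.
Count below 36: L = 16; count equal: E = 0; n = 17.
Percentile rank = 100·(16 + 0.5·0)/17 = 100·16/17 = 94.12.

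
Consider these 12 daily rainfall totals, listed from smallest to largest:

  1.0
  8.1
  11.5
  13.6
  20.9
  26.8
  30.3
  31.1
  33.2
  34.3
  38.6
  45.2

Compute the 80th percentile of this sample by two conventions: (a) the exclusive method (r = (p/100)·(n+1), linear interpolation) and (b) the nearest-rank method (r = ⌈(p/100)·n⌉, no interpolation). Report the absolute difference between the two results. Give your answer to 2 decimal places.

1.72

n = 12.
(a) r = 10.4; between ranks 10 (34.3) and 11 (38.6): 36.02.
(b) the nearest-rank method: rank 10 → 34.3.
|36.02 − 34.3| = 1.72.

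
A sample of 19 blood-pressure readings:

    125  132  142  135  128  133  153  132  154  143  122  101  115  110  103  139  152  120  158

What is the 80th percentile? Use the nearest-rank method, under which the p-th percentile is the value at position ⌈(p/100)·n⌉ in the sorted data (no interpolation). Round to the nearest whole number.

152

Sorted: 101, 103, 110, 115, 120, 122, 125, 128, 132, 132, 133, 135, 139, 142, 143, 152, 153, 154, 158.
n = 19.
Position = ⌈80/100 · 19⌉ = ⌈15.2⌉ = 16.
The value at rank 16 is 152.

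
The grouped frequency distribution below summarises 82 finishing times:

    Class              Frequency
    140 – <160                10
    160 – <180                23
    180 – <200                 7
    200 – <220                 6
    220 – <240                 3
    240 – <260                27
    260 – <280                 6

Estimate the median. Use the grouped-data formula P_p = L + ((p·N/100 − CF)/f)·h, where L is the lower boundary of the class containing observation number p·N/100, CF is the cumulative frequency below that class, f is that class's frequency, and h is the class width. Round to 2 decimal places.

203.33

N = 82; target position k = 50/100 · 82 = 41.
Cumulative frequencies: 10, 33, 40, 46, 49, 76, 82.
Observation 41 falls in the class 200 – <220.
L = 200, CF = 40, f = 6, h = 20.
P50 = 200 + ((41 − 40)/6)·20 = 200 + 3.33333 = 203.333.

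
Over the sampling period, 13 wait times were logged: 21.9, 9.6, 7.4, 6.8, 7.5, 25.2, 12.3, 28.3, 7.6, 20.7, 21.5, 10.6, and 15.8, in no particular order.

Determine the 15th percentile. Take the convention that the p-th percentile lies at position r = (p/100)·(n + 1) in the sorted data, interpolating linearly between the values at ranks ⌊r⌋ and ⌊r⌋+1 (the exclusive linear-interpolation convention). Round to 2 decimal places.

Sorted: 6.8, 7.4, 7.5, 7.6, 9.6, 10.6, 12.3, 15.8, 20.7, 21.5, 21.9, 25.2, 28.3.
n = 13.
r = (15/100)·(13 + 1) = 2.1.
Rank 2 is 7.4 and rank 3 is 7.5.
Interpolate: 7.4 + 0.1·(7.5 − 7.4) = 7.4 + 0.1·0.1 = 7.41.

7.41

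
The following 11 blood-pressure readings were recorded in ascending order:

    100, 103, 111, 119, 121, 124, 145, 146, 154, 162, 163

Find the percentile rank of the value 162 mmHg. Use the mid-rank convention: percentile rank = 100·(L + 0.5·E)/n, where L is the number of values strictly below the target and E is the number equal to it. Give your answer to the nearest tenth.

Count below 162: L = 9; count equal: E = 1; n = 11.
Percentile rank = 100·(9 + 0.5·1)/11 = 100·9.5/11 = 86.36.

86.4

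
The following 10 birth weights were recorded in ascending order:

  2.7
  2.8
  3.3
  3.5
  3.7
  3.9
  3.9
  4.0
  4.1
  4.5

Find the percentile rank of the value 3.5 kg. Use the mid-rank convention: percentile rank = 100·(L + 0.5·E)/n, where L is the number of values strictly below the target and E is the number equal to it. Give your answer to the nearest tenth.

35.0

Count below 3.5: L = 3; count equal: E = 1; n = 10.
Percentile rank = 100·(3 + 0.5·1)/10 = 100·3.5/10 = 35.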